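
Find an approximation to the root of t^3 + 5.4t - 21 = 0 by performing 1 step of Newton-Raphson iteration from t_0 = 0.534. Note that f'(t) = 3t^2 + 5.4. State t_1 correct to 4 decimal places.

t_0 = 0.534000: f = -17.964127, f' = 6.255468 → t_1 = 0.534000 - (-17.964127)/(6.255468) = 3.405748

3.4057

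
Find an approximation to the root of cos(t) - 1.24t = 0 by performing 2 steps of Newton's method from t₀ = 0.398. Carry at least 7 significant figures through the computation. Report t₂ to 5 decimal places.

0.64468

Newton update: t ← t − f(t)/f'(t).
f'(t) = -sin(t) - 1.24
t_0 = 0.398000: f = 0.428318, f' = -1.627575 → t_1 = 0.398000 - (0.428318)/(-1.627575) = 0.661163
t_1 = 0.661163: f = -0.030564, f' = -1.854035 → t_2 = 0.661163 - (-0.030564)/(-1.854035) = 0.644678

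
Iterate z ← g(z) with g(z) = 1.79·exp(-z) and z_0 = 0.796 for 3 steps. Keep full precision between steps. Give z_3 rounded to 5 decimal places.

z_1 = g(0.796000) = 0.807522
z_2 = g(0.807522) = 0.798271
z_3 = g(0.798271) = 0.805691

0.80569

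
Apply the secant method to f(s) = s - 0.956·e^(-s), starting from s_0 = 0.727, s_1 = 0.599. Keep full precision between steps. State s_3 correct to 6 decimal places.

0.551020

f(s_0) = 0.264911, f(s_1) = 0.073811
s_2 = 0.599000 - (0.073811)·(0.599000 - 0.727000)/(0.073811 - (0.264911)) = 0.549561; f(s_2) = -0.002246
s_3 = 0.549561 - (-0.002246)·(0.549561 - 0.599000)/(-0.002246 - (0.073811)) = 0.551020; f(s_3) = 0.000019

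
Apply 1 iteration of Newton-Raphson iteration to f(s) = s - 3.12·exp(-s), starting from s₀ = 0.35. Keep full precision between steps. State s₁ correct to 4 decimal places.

f'(s) = 1 + 3.12·exp(-s)
s_0 = 0.350000: f = -1.848627, f' = 3.198627 → s_1 = 0.350000 - (-1.848627)/(3.198627) = 0.927944

0.9279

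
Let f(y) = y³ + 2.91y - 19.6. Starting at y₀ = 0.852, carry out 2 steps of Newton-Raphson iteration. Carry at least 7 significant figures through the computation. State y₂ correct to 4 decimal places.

Newton update: y ← y − f(y)/f'(y).
f'(y) = 3y² + 2.91
y_0 = 0.852000: f = -16.502210, f' = 5.087712 → y_1 = 0.852000 - (-16.502210)/(5.087712) = 4.095542
y_1 = 4.095542: f = 61.014478, f' = 53.230404 → y_2 = 4.095542 - (61.014478)/(53.230404) = 2.949309

2.9493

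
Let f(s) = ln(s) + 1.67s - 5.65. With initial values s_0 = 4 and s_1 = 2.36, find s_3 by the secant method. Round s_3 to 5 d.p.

f(s_0) = 2.416294, f(s_1) = -0.850138
s_2 = 2.360000 - (-0.850138)·(2.360000 - 4.000000)/(-0.850138 - (2.416294)) = 2.786835; f(s_2) = 0.028920
s_3 = 2.786835 - (0.028920)·(2.786835 - 2.360000)/(0.028920 - (-0.850138)) = 2.772792; f(s_3) = 0.000418

2.77279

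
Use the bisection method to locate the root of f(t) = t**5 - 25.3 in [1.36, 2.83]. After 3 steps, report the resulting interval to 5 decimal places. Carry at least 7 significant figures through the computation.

[1.72750, 1.91125]

f(1.360000) = -20.647413, f(2.830000) = 156.223216 (opposite signs)
step 1: m = 2.095000, f(m) = 15.057117 > 0 → root in [1.360000, 2.095000]
step 2: m = 1.727500, f(m) = -9.915256 < 0 → root in [1.727500, 2.095000]
step 3: m = 1.911250, f(m) = 0.202778 > 0 → root in [1.727500, 1.911250]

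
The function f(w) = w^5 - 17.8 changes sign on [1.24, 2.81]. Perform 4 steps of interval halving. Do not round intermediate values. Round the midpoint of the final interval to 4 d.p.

1.7797

f(1.240000) = -14.868375, f(2.810000) = 157.398991 (opposite signs)
step 1: m = 2.025000, f(m) = 16.250629 > 0 → root in [1.240000, 2.025000]
step 2: m = 1.632500, f(m) = -6.205128 < 0 → root in [1.632500, 2.025000]
step 3: m = 1.828750, f(m) = 2.653691 > 0 → root in [1.632500, 1.828750]
step 4: m = 1.730625, f(m) = -2.275599 < 0 → root in [1.730625, 1.828750]
Midpoint of [1.730625, 1.828750] = 1.779687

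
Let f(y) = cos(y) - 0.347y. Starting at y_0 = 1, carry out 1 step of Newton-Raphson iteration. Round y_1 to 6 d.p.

f'(y) = -sin(y) - 0.347
y_0 = 1.000000: f = 0.193302, f' = -1.188471 → y_1 = 1.000000 - (0.193302)/(-1.188471) = 1.162648

1.162648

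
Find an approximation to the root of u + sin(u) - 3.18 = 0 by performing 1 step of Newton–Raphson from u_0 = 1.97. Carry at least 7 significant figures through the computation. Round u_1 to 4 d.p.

2.4421

f'(u) = 1 + cos(u)
u_0 = 1.970000: f = -0.288629, f' = 0.611315 → u_1 = 1.970000 - (-0.288629)/(0.611315) = 2.442145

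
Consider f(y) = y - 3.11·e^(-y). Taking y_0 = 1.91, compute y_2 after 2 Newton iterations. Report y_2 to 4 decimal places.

f'(y) = 1 + 3.11·e^(-y)
y_0 = 1.910000: f = 1.449470, f' = 1.460530 → y_1 = 1.910000 - (1.449470)/(1.460530) = 0.917573
y_1 = 0.917573: f = -0.324834, f' = 2.242406 → y_2 = 0.917573 - (-0.324834)/(2.242406) = 1.062432

1.0624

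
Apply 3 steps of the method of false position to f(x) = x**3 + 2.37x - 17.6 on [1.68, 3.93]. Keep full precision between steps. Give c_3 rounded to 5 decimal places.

2.24054

f(1.680000) = -8.876768, f(3.930000) = 52.412557
step 1: c = 2.005876, f(c) = -4.775353 < 0 → new bracket [2.005876, 3.930000]
step 2: c = 2.166546, f(c) = -2.295690 < 0 → new bracket [2.166546, 3.930000]
step 3: c = 2.240545, f(c) = -1.042283 < 0 → new bracket [2.240545, 3.930000]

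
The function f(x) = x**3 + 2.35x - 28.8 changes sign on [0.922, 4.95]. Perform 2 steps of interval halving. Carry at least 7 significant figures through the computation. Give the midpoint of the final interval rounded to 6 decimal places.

2.432500

f(0.922000) = -25.849523, f(4.950000) = 104.119875 (opposite signs)
step 1: m = 2.936000, f(m) = 3.408202 > 0 → root in [0.922000, 2.936000]
step 2: m = 1.929000, f(m) = -17.088962 < 0 → root in [1.929000, 2.936000]
Midpoint of [1.929000, 2.936000] = 2.432500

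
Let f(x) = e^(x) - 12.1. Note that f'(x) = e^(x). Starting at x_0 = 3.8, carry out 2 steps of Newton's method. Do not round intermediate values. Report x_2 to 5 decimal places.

2.63200

x_0 = 3.800000: f = 32.601184, f' = 44.701184 → x_1 = 3.800000 - (32.601184)/(44.701184) = 3.070686
x_1 = 3.070686: f = 9.456693, f' = 21.556693 → x_2 = 3.070686 - (9.456693)/(21.556693) = 2.631997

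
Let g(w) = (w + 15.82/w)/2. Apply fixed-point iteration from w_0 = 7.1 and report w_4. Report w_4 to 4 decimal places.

3.9774

w_1 = g(7.100000) = 4.664085
w_2 = g(4.664085) = 4.027981
w_3 = g(4.027981) = 3.977753
w_4 = g(3.977753) = 3.977436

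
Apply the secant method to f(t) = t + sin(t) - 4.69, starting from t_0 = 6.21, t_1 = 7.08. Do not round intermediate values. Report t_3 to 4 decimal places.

f(t_0) = 1.446880, f(t_1) = 3.105133
t_2 = 7.080000 - (3.105133)·(7.080000 - 6.210000)/(3.105133 - (1.446880)) = 5.450897; f(t_2) = 0.021423
t_3 = 5.450897 - (0.021423)·(5.450897 - 7.080000)/(0.021423 - (3.105133)) = 5.439579; f(t_3) = 0.002534

5.4396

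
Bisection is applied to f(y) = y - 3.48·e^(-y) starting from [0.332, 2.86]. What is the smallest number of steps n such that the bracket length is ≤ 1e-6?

Initial width b − a = 2.86 − 0.332 = 2.528000.
After n steps the width is (b−a)/2^n; need (b−a)/2^n ≤ 1e-6.
So n ≥ log₂(2.528000/1e-6) = log₂(2528000.0000) ≈ 21.2696.
Hence n = 22.

22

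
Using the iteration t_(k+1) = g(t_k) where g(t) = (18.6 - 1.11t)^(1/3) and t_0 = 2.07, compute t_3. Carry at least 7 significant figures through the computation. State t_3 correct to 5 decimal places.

2.51012

t_1 = g(2.070000) = 2.535613
t_2 = g(2.535613) = 2.508529
t_3 = g(2.508529) = 2.510121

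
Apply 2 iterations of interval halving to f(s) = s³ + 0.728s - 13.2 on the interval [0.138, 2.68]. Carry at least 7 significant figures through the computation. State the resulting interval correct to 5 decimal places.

[2.04450, 2.68000]

f(0.138000) = -13.096908, f(2.680000) = 7.999872 (opposite signs)
step 1: m = 1.409000, f(m) = -9.376987 < 0 → root in [1.409000, 2.680000]
step 2: m = 2.044500, f(m) = -3.165634 < 0 → root in [2.044500, 2.680000]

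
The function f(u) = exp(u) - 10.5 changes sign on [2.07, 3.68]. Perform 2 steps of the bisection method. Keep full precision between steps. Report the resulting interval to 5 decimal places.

f(2.070000) = -2.575177, f(3.680000) = 29.146394 (opposite signs)
step 1: m = 2.875000, f(m) = 7.225424 > 0 → root in [2.070000, 2.875000]
step 2: m = 2.472500, f(m) = 1.352040 > 0 → root in [2.070000, 2.472500]

[2.07000, 2.47250]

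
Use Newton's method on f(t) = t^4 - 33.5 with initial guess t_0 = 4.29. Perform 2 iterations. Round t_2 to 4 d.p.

f'(t) = 4t^3
t_0 = 4.290000: f = 305.210897, f' = 315.814356 → t_1 = 4.290000 - (305.210897)/(315.814356) = 3.323575
t_1 = 3.323575: f = 88.517443, f' = 146.850839 → t_2 = 3.323575 - (88.517443)/(146.850839) = 2.720804

2.7208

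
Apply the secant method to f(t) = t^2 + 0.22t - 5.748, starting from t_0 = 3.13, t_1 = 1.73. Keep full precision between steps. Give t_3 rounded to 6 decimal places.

2.302524

f(t_0) = 4.737500, f(t_1) = -2.374500
t_2 = 1.730000 - (-2.374500)·(1.730000 - 3.130000)/(-2.374500 - (4.737500)) = 2.197421; f(t_2) = -0.435907
t_3 = 2.197421 - (-0.435907)·(2.197421 - 1.730000)/(-0.435907 - (-2.374500)) = 2.302524; f(t_3) = 0.060174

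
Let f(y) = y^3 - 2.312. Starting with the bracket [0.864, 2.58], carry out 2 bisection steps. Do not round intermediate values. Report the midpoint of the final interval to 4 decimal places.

1.5075

f(0.864000) = -1.667027, f(2.580000) = 14.861512 (opposite signs)
step 1: m = 1.722000, f(m) = 2.794219 > 0 → root in [0.864000, 1.722000]
step 2: m = 1.293000, f(m) = -0.150299 < 0 → root in [1.293000, 1.722000]
Midpoint of [1.293000, 1.722000] = 1.507500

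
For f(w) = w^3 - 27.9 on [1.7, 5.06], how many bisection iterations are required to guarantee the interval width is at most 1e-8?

29

Initial width b − a = 5.06 − 1.7 = 3.360000.
After n steps the width is (b−a)/2^n; need (b−a)/2^n ≤ 1e-8.
So n ≥ log₂(3.360000/1e-8) = log₂(336000000.0000) ≈ 28.3239.
Hence n = 29.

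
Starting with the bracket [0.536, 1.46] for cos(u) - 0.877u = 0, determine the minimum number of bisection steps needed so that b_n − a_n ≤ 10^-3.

Initial width b − a = 1.46 − 0.536 = 0.924000.
After n steps the width is (b−a)/2^n; need (b−a)/2^n ≤ 10^-3.
So n ≥ log₂(0.924000/10^-3) = log₂(924.0000) ≈ 9.8517.
Hence n = 10.

10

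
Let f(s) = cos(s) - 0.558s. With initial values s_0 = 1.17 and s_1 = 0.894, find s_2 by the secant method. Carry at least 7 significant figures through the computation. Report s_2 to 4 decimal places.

f(s_0) = -0.262708, f(s_1) = 0.127447
s_2 = 0.894000 - (0.127447)·(0.894000 - 1.170000)/(0.127447 - (-0.262708)) = 0.984157; f(s_2) = 0.004405

0.9842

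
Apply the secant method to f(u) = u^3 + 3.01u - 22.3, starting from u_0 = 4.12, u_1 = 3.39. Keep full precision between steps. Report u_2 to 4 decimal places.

Secant update: u_(k+1) = u_k − f(u_k)·(u_k − u_(k-1))/(f(u_k) − f(u_(k-1))).
f(u_0) = 60.035728, f(u_1) = 26.862119
u_2 = 3.390000 - (26.862119)·(3.390000 - 4.120000)/(26.862119 - (60.035728)) = 2.798887; f(u_2) = 8.050486

2.7989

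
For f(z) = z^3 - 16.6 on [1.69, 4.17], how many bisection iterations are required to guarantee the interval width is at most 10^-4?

15

Initial width b − a = 4.17 − 1.69 = 2.480000.
After n steps the width is (b−a)/2^n; need (b−a)/2^n ≤ 10^-4.
So n ≥ log₂(2.480000/10^-4) = log₂(24800.0000) ≈ 14.5981.
Hence n = 15.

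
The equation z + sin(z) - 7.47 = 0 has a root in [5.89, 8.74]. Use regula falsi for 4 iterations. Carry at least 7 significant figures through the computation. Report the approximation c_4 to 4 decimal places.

6.8956

f(5.890000) = -1.963133, f(8.740000) = 1.902501
step 1: c = 7.337351, f(c) = 0.736839 > 0 → new bracket [5.890000, 7.337351]
step 2: c = 6.942360, f(c) = 0.084824 > 0 → new bracket [5.890000, 6.942360]
step 3: c = 6.898772, f(c) = 0.006210 > 0 → new bracket [5.890000, 6.898772]
step 4: c = 6.895591, f(c) = 0.000429 > 0 → new bracket [5.890000, 6.895591]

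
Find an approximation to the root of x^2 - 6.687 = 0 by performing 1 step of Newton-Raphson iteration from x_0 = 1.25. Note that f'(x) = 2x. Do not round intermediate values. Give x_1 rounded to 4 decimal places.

x_0 = 1.250000: f = -5.124500, f' = 2.500000 → x_1 = 1.250000 - (-5.124500)/(2.500000) = 3.299800

3.2998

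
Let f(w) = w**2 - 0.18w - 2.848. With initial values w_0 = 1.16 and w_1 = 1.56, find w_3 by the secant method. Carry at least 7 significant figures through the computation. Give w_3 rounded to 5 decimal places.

1.77632

Secant update: w_(k+1) = w_k − f(w_k)·(w_k − w_(k-1))/(f(w_k) − f(w_(k-1))).
f(w_0) = -1.711200, f(w_1) = -0.695200
w_2 = 1.560000 - (-0.695200)·(1.560000 - 1.160000)/(-0.695200 - (-1.711200)) = 1.833701; f(w_2) = 0.184392
w_3 = 1.833701 - (0.184392)·(1.833701 - 1.560000)/(0.184392 - (-0.695200)) = 1.776324; f(w_3) = -0.012412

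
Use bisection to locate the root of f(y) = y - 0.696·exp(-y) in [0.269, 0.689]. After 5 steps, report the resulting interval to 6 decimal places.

[0.439625, 0.452750]

f(0.269000) = -0.262844, f(0.689000) = 0.339554 (opposite signs)
step 1: m = 0.479000, f(m) = 0.047896 > 0 → root in [0.269000, 0.479000]
step 2: m = 0.374000, f(m) = -0.104832 < 0 → root in [0.374000, 0.479000]
step 3: m = 0.426500, f(m) = -0.027842 < 0 → root in [0.426500, 0.479000]
step 4: m = 0.452750, f(m) = 0.010180 > 0 → root in [0.426500, 0.452750]
step 5: m = 0.439625, f(m) = -0.008792 < 0 → root in [0.439625, 0.452750]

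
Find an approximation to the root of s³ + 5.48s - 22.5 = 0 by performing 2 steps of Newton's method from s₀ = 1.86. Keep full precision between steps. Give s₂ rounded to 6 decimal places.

2.190301

f'(s) = 3s² + 5.48
s_0 = 1.860000: f = -5.872344, f' = 15.858800 → s_1 = 1.860000 - (-5.872344)/(15.858800) = 2.230289
s_1 = 2.230289: f = 0.815869, f' = 20.402571 → s_2 = 2.230289 - (0.815869)/(20.402571) = 2.190301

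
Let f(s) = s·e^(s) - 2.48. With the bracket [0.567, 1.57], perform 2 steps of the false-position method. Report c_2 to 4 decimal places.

0.8909

f(0.567000) = -1.480396, f(1.570000) = 5.066438
step 1: c = 0.793802, f(c) = -0.724276 < 0 → new bracket [0.793802, 1.570000]
step 2: c = 0.890886, f(c) = -0.308656 < 0 → new bracket [0.890886, 1.570000]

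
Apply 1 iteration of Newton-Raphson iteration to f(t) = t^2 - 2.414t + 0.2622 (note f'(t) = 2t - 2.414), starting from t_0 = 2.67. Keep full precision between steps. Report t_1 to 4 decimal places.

Newton update: t ← t − f(t)/f'(t).
t_0 = 2.670000: f = 0.945720, f' = 2.926000 → t_1 = 2.670000 - (0.945720)/(2.926000) = 2.346787

2.3468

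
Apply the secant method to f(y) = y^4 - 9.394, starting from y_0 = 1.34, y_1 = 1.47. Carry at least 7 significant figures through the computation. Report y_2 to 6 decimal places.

1.894952

f(y_0) = -6.169821, f(y_1) = -4.724511
y_2 = 1.470000 - (-4.724511)·(1.470000 - 1.340000)/(-4.724511 - (-6.169821)) = 1.894952; f(y_2) = 3.500141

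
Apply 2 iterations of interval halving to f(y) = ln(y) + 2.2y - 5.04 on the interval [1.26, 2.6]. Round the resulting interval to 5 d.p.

[1.93000, 2.26500]

f(1.260000) = -2.036888, f(2.600000) = 1.635511 (opposite signs)
step 1: m = 1.930000, f(m) = -0.136480 < 0 → root in [1.930000, 2.600000]
step 2: m = 2.265000, f(m) = 0.760575 > 0 → root in [1.930000, 2.265000]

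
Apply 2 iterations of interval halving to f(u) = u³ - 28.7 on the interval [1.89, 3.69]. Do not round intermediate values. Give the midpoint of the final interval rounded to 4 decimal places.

f(1.890000) = -21.948731, f(3.690000) = 21.543409 (opposite signs)
step 1: m = 2.790000, f(m) = -6.982361 < 0 → root in [2.790000, 3.690000]
step 2: m = 3.240000, f(m) = 5.312224 > 0 → root in [2.790000, 3.240000]
Midpoint of [2.790000, 3.240000] = 3.015000

3.0150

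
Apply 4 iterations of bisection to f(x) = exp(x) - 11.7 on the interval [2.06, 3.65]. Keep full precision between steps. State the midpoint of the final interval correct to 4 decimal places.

2.5072

f(2.060000) = -3.854030, f(3.650000) = 26.774666 (opposite signs)
step 1: m = 2.855000, f(m) = 5.674437 > 0 → root in [2.060000, 2.855000]
step 2: m = 2.457500, f(m) = -0.024414 < 0 → root in [2.457500, 2.855000]
step 3: m = 2.656250, f(m) = 2.542778 > 0 → root in [2.457500, 2.656250]
step 4: m = 2.556875, f(m) = 1.195456 > 0 → root in [2.457500, 2.556875]
Midpoint of [2.457500, 2.556875] = 2.507187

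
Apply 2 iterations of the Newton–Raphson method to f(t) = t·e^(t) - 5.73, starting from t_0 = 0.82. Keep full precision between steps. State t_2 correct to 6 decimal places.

Newton update: t ← t − f(t)/f'(t).
f'(t) = (t + 1)·e^(t)
t_0 = 0.820000: f = -3.868190, f' = 4.132310 → t_1 = 0.820000 - (-3.868190)/(4.132310) = 1.756084
t_1 = 1.756084: f = 4.437240, f' = 15.956962 → t_2 = 1.756084 - (4.437240)/(15.956962) = 1.478009

1.478009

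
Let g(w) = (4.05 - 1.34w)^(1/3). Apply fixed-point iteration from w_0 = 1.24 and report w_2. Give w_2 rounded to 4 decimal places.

1.3121

w_1 = g(1.240000) = 1.336705
w_2 = g(1.336705) = 1.312080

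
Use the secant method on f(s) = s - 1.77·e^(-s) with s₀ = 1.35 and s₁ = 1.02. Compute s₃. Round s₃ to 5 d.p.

0.79858

f(s_0) = 0.891145, f(s_1) = 0.381747
s_2 = 1.020000 - (0.381747)·(1.020000 - 1.350000)/(0.381747 - (0.891145)) = 0.772695; f(s_2) = -0.044632
s_3 = 0.772695 - (-0.044632)·(0.772695 - 1.020000)/(-0.044632 - (0.381747)) = 0.798582; f(s_3) = 0.002142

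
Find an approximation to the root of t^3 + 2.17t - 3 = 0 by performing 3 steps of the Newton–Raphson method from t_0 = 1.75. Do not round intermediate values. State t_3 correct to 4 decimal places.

f'(t) = 3t^2 + 2.17
t_0 = 1.750000: f = 6.156875, f' = 11.357500 → t_1 = 1.750000 - (6.156875)/(11.357500) = 1.207902
t_1 = 1.207902: f = 1.383511, f' = 6.547084 → t_2 = 1.207902 - (1.383511)/(6.547084) = 0.996585
t_2 = 0.996585: f = 0.152380, f' = 5.149546 → t_3 = 0.996585 - (0.152380)/(5.149546) = 0.966994

0.9670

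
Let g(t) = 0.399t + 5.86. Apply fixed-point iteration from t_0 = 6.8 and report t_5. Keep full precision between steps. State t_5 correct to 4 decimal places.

t_1 = g(6.800000) = 8.573200
t_2 = g(8.573200) = 9.280707
t_3 = g(9.280707) = 9.563002
t_4 = g(9.563002) = 9.675638
t_5 = g(9.675638) = 9.720579

9.7206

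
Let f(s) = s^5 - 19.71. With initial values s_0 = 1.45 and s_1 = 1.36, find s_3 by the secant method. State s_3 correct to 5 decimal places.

f(s_0) = -13.300266, f(s_1) = -15.057413
s_2 = 1.360000 - (-15.057413)·(1.360000 - 1.450000)/(-15.057413 - (-13.300266)) = 2.131232; f(s_2) = 24.259680
s_3 = 2.131232 - (24.259680)·(2.131232 - 1.360000)/(24.259680 - (-15.057413)) = 1.655361; f(s_3) = -7.280199

1.65536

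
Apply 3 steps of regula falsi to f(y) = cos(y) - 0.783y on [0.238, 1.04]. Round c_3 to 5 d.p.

False-position update: c = (a·f(b) − b·f(a))/(f(b) − f(a)); replace the endpoint whose sign matches f(c).
f(0.238000) = 0.785457, f(1.040000) = -0.308100
step 1: c = 0.814044, f(c) = 0.049168 > 0 → new bracket [0.814044, 1.040000]
step 2: c = 0.845140, f(c) = 0.001882 > 0 → new bracket [0.845140, 1.040000]
step 3: c = 0.846323, f(c) = 0.000070 > 0 → new bracket [0.846323, 1.040000]

0.84632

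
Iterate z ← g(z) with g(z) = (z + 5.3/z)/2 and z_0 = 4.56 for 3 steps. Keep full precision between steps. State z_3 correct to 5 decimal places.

z_1 = g(4.560000) = 2.861140
z_2 = g(2.861140) = 2.356774
z_3 = g(2.356774) = 2.302805

2.30281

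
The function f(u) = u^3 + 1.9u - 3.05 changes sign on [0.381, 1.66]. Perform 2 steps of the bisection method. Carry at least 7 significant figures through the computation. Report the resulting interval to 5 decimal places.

f(0.381000) = -2.270794, f(1.660000) = 4.678296 (opposite signs)
step 1: m = 1.020500, f(m) = -0.048281 < 0 → root in [1.020500, 1.660000]
step 2: m = 1.340250, f(m) = 1.903926 > 0 → root in [1.020500, 1.340250]

[1.02050, 1.34025]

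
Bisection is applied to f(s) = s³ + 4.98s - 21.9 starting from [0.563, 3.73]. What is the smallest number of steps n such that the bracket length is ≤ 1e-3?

12

Initial width b − a = 3.73 − 0.563 = 3.167000.
After n steps the width is (b−a)/2^n; need (b−a)/2^n ≤ 1e-3.
So n ≥ log₂(3.167000/1e-3) = log₂(3167.0000) ≈ 11.6289.
Hence n = 12.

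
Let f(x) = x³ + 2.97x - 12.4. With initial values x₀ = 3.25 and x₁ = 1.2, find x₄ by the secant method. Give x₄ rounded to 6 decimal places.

1.876688

f(x_0) = 31.580625, f(x_1) = -7.108000
x_2 = 1.200000 - (-7.108000)·(1.200000 - 3.250000)/(-7.108000 - (31.580625)) = 1.576633; f(x_2) = -3.798254
x_3 = 1.576633 - (-3.798254)·(1.576633 - 1.200000)/(-3.798254 - (-7.108000)) = 2.008855; f(x_3) = 1.673032
x_4 = 2.008855 - (1.673032)·(2.008855 - 1.576633)/(1.673032 - (-3.798254)) = 1.876688; f(x_4) = -0.216616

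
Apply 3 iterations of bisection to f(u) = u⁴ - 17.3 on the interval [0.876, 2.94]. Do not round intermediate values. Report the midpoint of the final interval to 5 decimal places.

f(0.876000) = -16.711134, f(2.940000) = 57.411821 (opposite signs)
step 1: m = 1.908000, f(m) = -4.047022 < 0 → root in [1.908000, 2.940000]
step 2: m = 2.424000, f(m) = 17.224744 > 0 → root in [1.908000, 2.424000]
step 3: m = 2.166000, f(m) = 4.710698 > 0 → root in [1.908000, 2.166000]
Midpoint of [1.908000, 2.166000] = 2.037000

2.03700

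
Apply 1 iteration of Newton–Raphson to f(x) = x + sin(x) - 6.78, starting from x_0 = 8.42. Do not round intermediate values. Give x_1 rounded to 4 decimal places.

Newton update: x ← x − f(x)/f'(x).
f'(x) = 1 + cos(x)
x_0 = 8.420000: f = 2.484043, f' = 0.463724 → x_1 = 8.420000 - (2.484043)/(0.463724) = 3.063277

3.0633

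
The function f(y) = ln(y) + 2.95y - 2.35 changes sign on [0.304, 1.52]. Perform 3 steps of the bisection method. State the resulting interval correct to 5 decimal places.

f(0.304000) = -2.643928, f(1.520000) = 2.552710 (opposite signs)
step 1: m = 0.912000, f(m) = 0.248285 > 0 → root in [0.304000, 0.912000]
step 2: m = 0.608000, f(m) = -1.053980 < 0 → root in [0.608000, 0.912000]
step 3: m = 0.760000, f(m) = -0.382437 < 0 → root in [0.760000, 0.912000]

[0.76000, 0.91200]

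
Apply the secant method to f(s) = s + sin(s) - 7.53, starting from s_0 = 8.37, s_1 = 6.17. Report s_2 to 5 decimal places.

7.18814

f(s_0) = 1.709791, f(s_1) = -1.472944
s_2 = 6.170000 - (-1.472944)·(6.170000 - 8.370000)/(-1.472944 - (1.709791)) = 7.188142; f(s_2) = 0.444541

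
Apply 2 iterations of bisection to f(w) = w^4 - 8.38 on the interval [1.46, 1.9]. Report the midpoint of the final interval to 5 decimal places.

f(1.460000) = -3.836281, f(1.900000) = 4.652100 (opposite signs)
step 1: m = 1.680000, f(m) = -0.414058 < 0 → root in [1.680000, 1.900000]
step 2: m = 1.790000, f(m) = 1.886257 > 0 → root in [1.680000, 1.790000]
Midpoint of [1.680000, 1.790000] = 1.735000

1.73500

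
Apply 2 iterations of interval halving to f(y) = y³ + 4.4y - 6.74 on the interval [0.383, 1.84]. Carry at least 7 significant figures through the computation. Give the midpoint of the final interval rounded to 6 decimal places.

f(0.383000) = -4.998618, f(1.840000) = 7.585504 (opposite signs)
step 1: m = 1.111500, f(m) = -0.476217 < 0 → root in [1.111500, 1.840000]
step 2: m = 1.475750, f(m) = 2.967245 > 0 → root in [1.111500, 1.475750]
Midpoint of [1.111500, 1.475750] = 1.293625

1.293625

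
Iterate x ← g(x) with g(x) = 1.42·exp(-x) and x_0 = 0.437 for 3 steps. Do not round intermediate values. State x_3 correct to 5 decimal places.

0.80511

x_1 = g(0.437000) = 0.917279
x_2 = g(0.917279) = 0.567439
x_3 = g(0.567439) = 0.805106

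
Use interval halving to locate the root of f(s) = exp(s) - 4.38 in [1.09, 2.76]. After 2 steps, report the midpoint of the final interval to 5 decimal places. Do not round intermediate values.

1.29875

f(1.090000) = -1.405726, f(2.760000) = 11.419843 (opposite signs)
step 1: m = 1.925000, f(m) = 2.475149 > 0 → root in [1.090000, 1.925000]
step 2: m = 1.507500, f(m) = 0.135428 > 0 → root in [1.090000, 1.507500]
Midpoint of [1.090000, 1.507500] = 1.298750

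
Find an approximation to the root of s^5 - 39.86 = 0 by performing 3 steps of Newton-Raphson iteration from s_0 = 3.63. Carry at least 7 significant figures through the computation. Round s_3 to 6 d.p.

f'(s) = 5s^4
s_0 = 3.630000: f = 590.419418, f' = 868.153468 → s_1 = 3.630000 - (590.419418)/(868.153468) = 2.949914
s_1 = 2.949914: f = 183.521106, f' = 378.623141 → s_2 = 2.949914 - (183.521106)/(378.623141) = 2.465207
s_2 = 2.465207: f = 51.187280, f' = 184.664573 → s_3 = 2.465207 - (51.187280)/(184.664573) = 2.188016

2.188016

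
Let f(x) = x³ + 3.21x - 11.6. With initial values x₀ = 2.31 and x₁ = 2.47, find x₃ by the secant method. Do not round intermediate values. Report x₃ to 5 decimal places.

1.82520

f(x_0) = 8.141491, f(x_1) = 11.397923
x_2 = 2.470000 - (11.397923)·(2.470000 - 2.310000)/(11.397923 - (8.141491)) = 1.909980; f(x_2) = 1.498685
x_3 = 1.909980 - (1.498685)·(1.909980 - 2.470000)/(1.498685 - (11.397923)) = 1.825196; f(x_3) = 0.339230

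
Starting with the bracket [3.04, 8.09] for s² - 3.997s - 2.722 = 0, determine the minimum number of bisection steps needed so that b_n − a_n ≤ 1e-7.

26

Initial width b − a = 8.09 − 3.04 = 5.050000.
After n steps the width is (b−a)/2^n; need (b−a)/2^n ≤ 1e-7.
So n ≥ log₂(5.050000/1e-7) = log₂(50500000.0000) ≈ 25.5898.
Hence n = 26.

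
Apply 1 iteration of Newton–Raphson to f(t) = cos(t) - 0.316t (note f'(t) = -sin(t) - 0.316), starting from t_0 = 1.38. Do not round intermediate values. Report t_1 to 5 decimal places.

t_0 = 1.380000: f = -0.246439, f' = -1.297854 → t_1 = 1.380000 - (-0.246439)/(-1.297854) = 1.190118

1.19012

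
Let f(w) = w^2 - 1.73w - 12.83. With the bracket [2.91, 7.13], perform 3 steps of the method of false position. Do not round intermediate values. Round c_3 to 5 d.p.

f(2.910000) = -9.396200, f(7.130000) = 25.672000
step 1: c = 4.040710, f(c) = -3.493091 < 0 → new bracket [4.040710, 7.130000]
step 2: c = 4.410713, f(c) = -1.006144 < 0 → new bracket [4.410713, 7.130000]
step 3: c = 4.513269, f(c) = -0.268361 < 0 → new bracket [4.513269, 7.130000]

4.51327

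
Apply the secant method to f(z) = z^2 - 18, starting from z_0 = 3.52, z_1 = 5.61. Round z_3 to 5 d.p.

f(z_0) = -5.609600, f(z_1) = 13.472100
z_2 = 5.610000 - (13.472100)·(5.610000 - 3.520000)/(13.472100 - (-5.609600)) = 4.134414; f(z_2) = -0.906621
z_3 = 4.134414 - (-0.906621)·(4.134414 - 5.610000)/(-0.906621 - (13.472100)) = 4.227454; f(z_3) = -0.128632

4.22745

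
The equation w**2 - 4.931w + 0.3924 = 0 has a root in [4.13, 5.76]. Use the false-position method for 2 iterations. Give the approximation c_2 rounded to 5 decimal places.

4.82842

False-position update: c = (a·f(b) − b·f(a))/(f(b) − f(a)); replace the endpoint whose sign matches f(c).
f(4.130000) = -2.915730, f(5.760000) = 5.167440
step 1: c = 4.717967, f(c) = -0.612681 < 0 → new bracket [4.717967, 5.760000]
step 2: c = 4.828421, f(c) = -0.102896 < 0 → new bracket [4.828421, 5.760000]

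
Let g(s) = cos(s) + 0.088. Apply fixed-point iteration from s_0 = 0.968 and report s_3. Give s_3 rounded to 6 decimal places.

0.724319

s_1 = g(0.968000) = 0.654948
s_2 = g(0.654948) = 0.881079
s_3 = g(0.881079) = 0.724319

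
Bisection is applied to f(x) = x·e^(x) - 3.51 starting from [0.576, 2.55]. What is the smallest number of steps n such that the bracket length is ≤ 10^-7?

Initial width b − a = 2.55 − 0.576 = 1.974000.
After n steps the width is (b−a)/2^n; need (b−a)/2^n ≤ 10^-7.
So n ≥ log₂(1.974000/10^-7) = log₂(19740000.0000) ≈ 24.2346.
Hence n = 25.

25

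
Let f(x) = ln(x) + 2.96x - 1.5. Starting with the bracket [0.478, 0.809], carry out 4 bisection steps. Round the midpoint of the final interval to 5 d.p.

0.65384

f(0.478000) = -0.823265, f(0.809000) = 0.682684 (opposite signs)
step 1: m = 0.643500, f(m) = -0.036073 < 0 → root in [0.643500, 0.809000]
step 2: m = 0.726250, f(m) = 0.329839 > 0 → root in [0.643500, 0.726250]
step 3: m = 0.684875, f(m) = 0.148711 > 0 → root in [0.643500, 0.684875]
step 4: m = 0.664187, f(m) = 0.056804 > 0 → root in [0.643500, 0.664187]
Midpoint of [0.643500, 0.664187] = 0.653844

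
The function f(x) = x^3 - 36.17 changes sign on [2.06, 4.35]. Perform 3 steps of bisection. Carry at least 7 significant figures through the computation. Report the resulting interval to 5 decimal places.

f(2.060000) = -27.428184, f(4.350000) = 46.142875 (opposite signs)
step 1: m = 3.205000, f(m) = -3.248160 < 0 → root in [3.205000, 4.350000]
step 2: m = 3.777500, f(m) = 17.733060 > 0 → root in [3.205000, 3.777500]
step 3: m = 3.491250, f(m) = 6.384241 > 0 → root in [3.205000, 3.491250]

[3.20500, 3.49125]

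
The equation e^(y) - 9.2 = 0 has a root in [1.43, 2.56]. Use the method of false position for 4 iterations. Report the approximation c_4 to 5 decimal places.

f(1.430000) = -5.021301, f(2.560000) = 3.735817
step 1: c = 2.077938, f(c) = -1.212019 < 0 → new bracket [2.077938, 2.560000]
step 2: c = 2.196024, f(c) = -0.210802 < 0 → new bracket [2.196024, 2.560000]
step 3: c = 2.215465, f(c) = -0.034332 < 0 → new bracket [2.215465, 2.560000]
step 4: c = 2.218602, f(c) = -0.005530 < 0 → new bracket [2.218602, 2.560000]

2.21860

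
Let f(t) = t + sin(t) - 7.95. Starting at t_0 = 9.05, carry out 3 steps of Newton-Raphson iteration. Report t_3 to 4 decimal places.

10.1714

f'(t) = 1 + cos(t)
t_0 = 9.050000: f = 1.466066, f' = 0.069411 → t_1 = 9.050000 - (1.466066)/(0.069411) = -12.071499
t_1 = -12.071499: f = -19.546580, f' = 1.880030 → t_2 = -12.071499 - (-19.546580)/(1.880030) = -1.674545
t_2 = -1.674545: f = -10.619168, f' = 0.896437 → t_3 = -1.674545 - (-10.619168)/(0.896437) = 10.171425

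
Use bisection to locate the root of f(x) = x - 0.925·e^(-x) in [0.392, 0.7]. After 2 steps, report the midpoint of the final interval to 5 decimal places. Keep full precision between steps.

0.50750

f(0.392000) = -0.233026, f(0.700000) = 0.240659 (opposite signs)
step 1: m = 0.546000, f(m) = 0.010182 > 0 → root in [0.392000, 0.546000]
step 2: m = 0.469000, f(m) = -0.109706 < 0 → root in [0.469000, 0.546000]
Midpoint of [0.469000, 0.546000] = 0.507500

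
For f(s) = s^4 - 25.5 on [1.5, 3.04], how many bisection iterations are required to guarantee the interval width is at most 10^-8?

Initial width b − a = 3.04 − 1.5 = 1.540000.
After n steps the width is (b−a)/2^n; need (b−a)/2^n ≤ 10^-8.
So n ≥ log₂(1.540000/10^-8) = log₂(154000000.0000) ≈ 27.1984.
Hence n = 28.

28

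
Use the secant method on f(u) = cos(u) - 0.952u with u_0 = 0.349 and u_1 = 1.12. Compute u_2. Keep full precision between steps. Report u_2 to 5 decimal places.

Secant update: u_(k+1) = u_k − f(u_k)·(u_k − u_(k-1))/(f(u_k) − f(u_(k-1))).
f(u_0) = 0.607467, f(u_1) = -0.630558
u_2 = 1.120000 - (-0.630558)·(1.120000 - 0.349000)/(-0.630558 - (0.607467)) = 0.727310; f(u_2) = 0.054566

0.72731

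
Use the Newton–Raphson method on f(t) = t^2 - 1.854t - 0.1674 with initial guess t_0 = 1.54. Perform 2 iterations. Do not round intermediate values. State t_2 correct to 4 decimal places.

f'(t) = 2t - 1.854
t_0 = 1.540000: f = -0.650960, f' = 1.226000 → t_1 = 1.540000 - (-0.650960)/(1.226000) = 2.070962
t_1 = 2.070962: f = 0.281921, f' = 2.287925 → t_2 = 2.070962 - (0.281921)/(2.287925) = 1.947741

1.9477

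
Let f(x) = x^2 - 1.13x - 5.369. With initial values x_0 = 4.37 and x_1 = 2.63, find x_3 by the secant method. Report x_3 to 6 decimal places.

2.955665

Secant update: x_(k+1) = x_k − f(x_k)·(x_k − x_(k-1))/(f(x_k) − f(x_(k-1))).
f(x_0) = 8.789800, f(x_1) = -1.424000
x_2 = 2.630000 - (-1.424000)·(2.630000 - 4.370000)/(-1.424000 - (8.789800)) = 2.872589; f(x_2) = -0.363256
x_3 = 2.872589 - (-0.363256)·(2.872589 - 2.630000)/(-0.363256 - (-1.424000)) = 2.955665; f(x_3) = 0.027055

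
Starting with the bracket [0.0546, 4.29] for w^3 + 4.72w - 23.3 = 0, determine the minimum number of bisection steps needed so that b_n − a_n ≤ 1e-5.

Initial width b − a = 4.29 − 0.0546 = 4.235400.
After n steps the width is (b−a)/2^n; need (b−a)/2^n ≤ 1e-5.
So n ≥ log₂(4.235400/1e-5) = log₂(423540.0000) ≈ 18.6921.
Hence n = 19.

19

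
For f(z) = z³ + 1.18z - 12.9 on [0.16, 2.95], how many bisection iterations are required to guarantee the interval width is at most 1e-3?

12

Initial width b − a = 2.95 − 0.16 = 2.790000.
After n steps the width is (b−a)/2^n; need (b−a)/2^n ≤ 1e-3.
So n ≥ log₂(2.790000/1e-3) = log₂(2790.0000) ≈ 11.4460.
Hence n = 12.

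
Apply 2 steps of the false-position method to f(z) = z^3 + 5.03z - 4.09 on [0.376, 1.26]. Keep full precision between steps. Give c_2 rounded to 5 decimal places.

False-position update: c = (a·f(b) − b·f(a))/(f(b) − f(a)); replace the endpoint whose sign matches f(c).
f(0.376000) = -2.145563, f(1.260000) = 4.248176
step 1: c = 0.672646, f(c) = -0.402250 < 0 → new bracket [0.672646, 1.260000]
step 2: c = 0.723451, f(c) = -0.072403 < 0 → new bracket [0.723451, 1.260000]

0.72345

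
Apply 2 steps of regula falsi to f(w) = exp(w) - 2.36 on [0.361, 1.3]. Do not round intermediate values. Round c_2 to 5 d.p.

False-position update: c = (a·f(b) − b·f(a))/(f(b) − f(a)); replace the endpoint whose sign matches f(c).
f(0.361000) = -0.925237, f(1.300000) = 1.309297
step 1: c = 0.749805, f(c) = -0.243413 < 0 → new bracket [0.749805, 1.300000]
step 2: c = 0.836057, f(c) = -0.052748 < 0 → new bracket [0.836057, 1.300000]

0.83606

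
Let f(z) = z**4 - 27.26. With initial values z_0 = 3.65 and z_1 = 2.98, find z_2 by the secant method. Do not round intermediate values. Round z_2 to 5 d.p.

f(z_0) = 150.229006, f(z_1) = 51.601504
z_2 = 2.980000 - (51.601504)·(2.980000 - 3.650000)/(51.601504 - (150.229006)) = 2.629459; f(z_2) = 20.544133

2.62946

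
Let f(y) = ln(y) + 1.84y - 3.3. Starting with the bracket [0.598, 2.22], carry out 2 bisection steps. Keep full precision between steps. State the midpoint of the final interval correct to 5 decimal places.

1.61175

f(0.598000) = -2.713845, f(2.220000) = 1.582307 (opposite signs)
step 1: m = 1.409000, f(m) = -0.364560 < 0 → root in [1.409000, 2.220000]
step 2: m = 1.814500, f(m) = 0.634490 > 0 → root in [1.409000, 1.814500]
Midpoint of [1.409000, 1.814500] = 1.611750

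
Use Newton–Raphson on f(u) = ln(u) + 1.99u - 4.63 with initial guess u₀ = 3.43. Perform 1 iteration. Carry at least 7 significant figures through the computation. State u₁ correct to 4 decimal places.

Newton update: u ← u − f(u)/f'(u).
f'(u) = 1/u + 1.99
u_0 = 3.430000: f = 3.428260, f' = 2.281545 → u_1 = 3.430000 - (3.428260)/(2.281545) = 1.927395

1.9274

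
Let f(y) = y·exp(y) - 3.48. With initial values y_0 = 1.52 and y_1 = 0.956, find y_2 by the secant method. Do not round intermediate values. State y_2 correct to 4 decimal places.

1.0815

f(y_0) = 3.469782, f(y_1) = -0.993185
y_2 = 0.956000 - (-0.993185)·(0.956000 - 1.520000)/(-0.993185 - (3.469782)) = 1.081512; f(y_2) = -0.290474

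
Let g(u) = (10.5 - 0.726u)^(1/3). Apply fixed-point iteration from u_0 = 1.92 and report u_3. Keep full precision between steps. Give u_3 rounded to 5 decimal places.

u_1 = g(1.920000) = 2.088224
u_2 = g(2.088224) = 2.078847
u_3 = g(2.078847) = 2.079372

2.07937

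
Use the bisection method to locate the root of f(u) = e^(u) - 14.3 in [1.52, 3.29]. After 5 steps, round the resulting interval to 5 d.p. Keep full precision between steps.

[2.62625, 2.68156]

f(1.520000) = -9.727775, f(3.290000) = 12.542864 (opposite signs)
step 1: m = 2.405000, f(m) = -3.221570 < 0 → root in [2.405000, 3.290000]
step 2: m = 2.847500, f(m) = 2.944616 > 0 → root in [2.405000, 2.847500]
step 3: m = 2.626250, f(m) = -0.478159 < 0 → root in [2.626250, 2.847500]
step 4: m = 2.736875, f(m) = 1.138664 > 0 → root in [2.626250, 2.736875]
step 5: m = 2.681563, f(m) = 0.307900 > 0 → root in [2.626250, 2.681563]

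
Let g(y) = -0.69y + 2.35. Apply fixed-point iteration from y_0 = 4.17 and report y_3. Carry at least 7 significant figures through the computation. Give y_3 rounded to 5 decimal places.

0.47745

y_1 = g(4.170000) = -0.527300
y_2 = g(-0.527300) = 2.713837
y_3 = g(2.713837) = 0.477452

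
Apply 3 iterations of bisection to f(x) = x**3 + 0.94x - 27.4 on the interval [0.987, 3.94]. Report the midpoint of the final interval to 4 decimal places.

f(0.987000) = -25.510715, f(3.940000) = 37.466584 (opposite signs)
step 1: m = 2.463500, f(m) = -10.133742 < 0 → root in [2.463500, 3.940000]
step 2: m = 3.201750, f(m) = 8.431434 > 0 → root in [2.463500, 3.201750]
step 3: m = 2.832625, f(m) = -2.009017 < 0 → root in [2.832625, 3.201750]
Midpoint of [2.832625, 3.201750] = 3.017187

3.0172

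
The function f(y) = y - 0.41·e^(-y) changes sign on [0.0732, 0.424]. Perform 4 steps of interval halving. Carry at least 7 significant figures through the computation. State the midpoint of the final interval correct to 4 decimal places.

0.3034

f(0.073200) = -0.307860, f(0.424000) = 0.155686 (opposite signs)
step 1: m = 0.248600, f(m) = -0.071156 < 0 → root in [0.248600, 0.424000]
step 2: m = 0.336300, f(m) = 0.043392 > 0 → root in [0.248600, 0.336300]
step 3: m = 0.292450, f(m) = -0.013587 < 0 → root in [0.292450, 0.336300]
step 4: m = 0.314375, f(m) = 0.014974 > 0 → root in [0.292450, 0.314375]
Midpoint of [0.292450, 0.314375] = 0.303412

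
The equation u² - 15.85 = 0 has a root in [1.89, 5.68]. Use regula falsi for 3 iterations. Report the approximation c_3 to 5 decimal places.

3.96582

False-position update: c = (a·f(b) − b·f(a))/(f(b) − f(a)); replace the endpoint whose sign matches f(c).
f(1.890000) = -12.277900, f(5.680000) = 16.412400
step 1: c = 3.511915, f(c) = -3.516450 < 0 → new bracket [3.511915, 5.680000]
step 2: c = 3.894474, f(c) = -0.683069 < 0 → new bracket [3.894474, 5.680000]
step 3: c = 3.965817, f(c) = -0.122294 < 0 → new bracket [3.965817, 5.680000]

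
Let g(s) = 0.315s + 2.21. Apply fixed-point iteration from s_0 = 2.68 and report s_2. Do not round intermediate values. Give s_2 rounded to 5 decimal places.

3.17207

s_1 = g(2.680000) = 3.054200
s_2 = g(3.054200) = 3.172073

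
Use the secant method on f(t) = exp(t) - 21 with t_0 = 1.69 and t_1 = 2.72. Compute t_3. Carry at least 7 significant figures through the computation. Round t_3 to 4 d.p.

Secant update: t_(k+1) = t_k − f(t_k)·(t_k − t_(k-1))/(f(t_k) − f(t_(k-1))).
f(t_0) = -15.580519, f(t_1) = -5.819678
t_2 = 2.720000 - (-5.819678)·(2.720000 - 1.690000)/(-5.819678 - (-15.580519)) = 3.334114; f(t_2) = 7.053513
t_3 = 3.334114 - (7.053513)·(3.334114 - 2.720000)/(7.053513 - (-5.819678)) = 2.997627; f(t_3) = -0.962070

2.9976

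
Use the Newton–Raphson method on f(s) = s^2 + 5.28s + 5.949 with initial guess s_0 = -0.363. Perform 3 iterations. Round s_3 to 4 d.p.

f'(s) = 2s + 5.28
s_0 = -0.363000: f = 4.164129, f' = 4.554000 → s_1 = -0.363000 - (4.164129)/(4.554000) = -1.277389
s_1 = -1.277389: f = 0.836108, f' = 2.725221 → s_2 = -1.277389 - (0.836108)/(2.725221) = -1.584193
s_2 = -1.584193: f = 0.094128, f' = 2.111614 → s_3 = -1.584193 - (0.094128)/(2.111614) = -1.628770

-1.6288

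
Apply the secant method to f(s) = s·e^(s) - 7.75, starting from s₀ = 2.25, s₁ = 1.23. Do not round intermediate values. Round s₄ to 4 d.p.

1.5820

f(s_0) = 13.597406, f(s_1) = -3.541888
s_2 = 1.230000 - (-3.541888)·(1.230000 - 2.250000)/(-3.541888 - (13.597406)) = 1.440786; f(s_2) = -1.664098
s_3 = 1.440786 - (-1.664098)·(1.440786 - 1.230000)/(-1.664098 - (-3.541888)) = 1.627585; f(s_3) = 0.536950
s_4 = 1.627585 - (0.536950)·(1.627585 - 1.440786)/(0.536950 - (-1.664098)) = 1.582015; f(s_4) = -0.053897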